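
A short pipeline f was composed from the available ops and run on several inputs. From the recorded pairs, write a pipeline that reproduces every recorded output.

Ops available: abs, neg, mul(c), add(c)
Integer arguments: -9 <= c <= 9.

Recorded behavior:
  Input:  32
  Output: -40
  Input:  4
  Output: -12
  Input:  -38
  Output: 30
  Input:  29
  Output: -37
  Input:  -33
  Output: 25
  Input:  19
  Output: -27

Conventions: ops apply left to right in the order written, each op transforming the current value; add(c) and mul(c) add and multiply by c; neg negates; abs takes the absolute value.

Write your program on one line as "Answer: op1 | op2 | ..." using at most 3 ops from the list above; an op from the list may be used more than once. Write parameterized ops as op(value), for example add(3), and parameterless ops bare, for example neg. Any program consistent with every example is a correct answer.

add(7) | neg | add(-1)

Check, running the answer program on each example:
  32 -> 39 -> -39 -> -40
  4 -> 11 -> -11 -> -12
  -38 -> -31 -> 31 -> 30
  29 -> 36 -> -36 -> -37
  -33 -> -26 -> 26 -> 25
  19 -> 26 -> -26 -> -27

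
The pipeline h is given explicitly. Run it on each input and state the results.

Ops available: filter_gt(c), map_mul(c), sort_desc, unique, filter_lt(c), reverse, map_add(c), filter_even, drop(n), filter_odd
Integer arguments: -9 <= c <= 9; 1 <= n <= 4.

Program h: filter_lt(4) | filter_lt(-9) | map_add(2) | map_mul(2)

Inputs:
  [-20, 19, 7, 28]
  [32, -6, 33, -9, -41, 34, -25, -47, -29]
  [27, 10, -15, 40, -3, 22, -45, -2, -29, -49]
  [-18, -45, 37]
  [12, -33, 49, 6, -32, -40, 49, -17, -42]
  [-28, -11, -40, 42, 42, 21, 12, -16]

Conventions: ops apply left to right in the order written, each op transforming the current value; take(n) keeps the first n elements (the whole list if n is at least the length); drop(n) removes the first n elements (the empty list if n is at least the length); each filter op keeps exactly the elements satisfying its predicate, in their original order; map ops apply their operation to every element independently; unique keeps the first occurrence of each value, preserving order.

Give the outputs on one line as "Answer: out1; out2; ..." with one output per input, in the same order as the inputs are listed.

Execution, op by op:
  [-20, 19, 7, 28] -> [-20] -> [-20] -> [-18] -> [-36]
  [32, -6, 33, -9, -41, 34, -25, -47, -29] -> [-6, -9, -41, -25, -47, -29] -> [-41, -25, -47, -29] -> [-39, -23, -45, -27] -> [-78, -46, -90, -54]
  [27, 10, -15, 40, -3, 22, -45, -2, -29, -49] -> [-15, -3, -45, -2, -29, -49] -> [-15, -45, -29, -49] -> [-13, -43, -27, -47] -> [-26, -86, -54, -94]
  [-18, -45, 37] -> [-18, -45] -> [-18, -45] -> [-16, -43] -> [-32, -86]
  [12, -33, 49, 6, -32, -40, 49, -17, -42] -> [-33, -32, -40, -17, -42] -> [-33, -32, -40, -17, -42] -> [-31, -30, -38, -15, -40] -> [-62, -60, -76, -30, -80]
  [-28, -11, -40, 42, 42, 21, 12, -16] -> [-28, -11, -40, -16] -> [-28, -11, -40, -16] -> [-26, -9, -38, -14] -> [-52, -18, -76, -28]

[-36]; [-78, -46, -90, -54]; [-26, -86, -54, -94]; [-32, -86]; [-62, -60, -76, -30, -80]; [-52, -18, -76, -28]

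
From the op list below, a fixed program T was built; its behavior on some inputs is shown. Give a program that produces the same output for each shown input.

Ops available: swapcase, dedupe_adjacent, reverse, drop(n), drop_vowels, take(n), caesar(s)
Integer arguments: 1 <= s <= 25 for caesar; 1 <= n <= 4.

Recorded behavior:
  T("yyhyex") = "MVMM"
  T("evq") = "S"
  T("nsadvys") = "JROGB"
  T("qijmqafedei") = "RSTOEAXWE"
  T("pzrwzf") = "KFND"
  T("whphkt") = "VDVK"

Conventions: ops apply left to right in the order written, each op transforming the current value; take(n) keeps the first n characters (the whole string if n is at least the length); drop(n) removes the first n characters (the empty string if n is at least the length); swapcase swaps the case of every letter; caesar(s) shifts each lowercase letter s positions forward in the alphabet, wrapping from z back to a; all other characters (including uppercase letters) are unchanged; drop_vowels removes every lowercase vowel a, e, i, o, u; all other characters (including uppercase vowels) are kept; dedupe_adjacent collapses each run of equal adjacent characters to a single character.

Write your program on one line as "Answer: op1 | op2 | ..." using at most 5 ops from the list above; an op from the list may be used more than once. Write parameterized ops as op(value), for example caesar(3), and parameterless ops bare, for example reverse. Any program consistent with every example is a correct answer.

reverse | caesar(14) | swapcase | drop(2)

Check, running the answer program on each example:
  "yyhyex" -> "xeyhyy" -> "lsmvmm" -> "LSMVMM" -> "MVMM"
  "evq" -> "qve" -> "ejs" -> "EJS" -> "S"
  "nsadvys" -> "syvdasn" -> "gmjrogb" -> "GMJROGB" -> "JROGB"
  "qijmqafedei" -> "iedefaqmjiq" -> "wsrstoeaxwe" -> "WSRSTOEAXWE" -> "RSTOEAXWE"
  "pzrwzf" -> "fzwrzp" -> "tnkfnd" -> "TNKFND" -> "KFND"
  "whphkt" -> "tkhphw" -> "hyvdvk" -> "HYVDVK" -> "VDVK"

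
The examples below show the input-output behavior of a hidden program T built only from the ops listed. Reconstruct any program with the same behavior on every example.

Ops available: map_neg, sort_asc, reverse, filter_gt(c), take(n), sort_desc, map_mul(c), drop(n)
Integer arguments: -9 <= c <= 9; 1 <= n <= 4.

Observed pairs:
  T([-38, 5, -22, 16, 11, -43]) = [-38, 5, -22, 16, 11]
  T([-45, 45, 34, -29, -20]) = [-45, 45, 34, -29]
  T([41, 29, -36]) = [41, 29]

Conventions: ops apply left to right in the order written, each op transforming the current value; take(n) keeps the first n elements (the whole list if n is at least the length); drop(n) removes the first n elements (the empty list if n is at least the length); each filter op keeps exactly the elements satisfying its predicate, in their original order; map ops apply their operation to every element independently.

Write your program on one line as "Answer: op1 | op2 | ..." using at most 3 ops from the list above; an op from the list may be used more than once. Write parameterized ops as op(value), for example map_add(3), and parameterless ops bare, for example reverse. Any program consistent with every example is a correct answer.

reverse | drop(1) | reverse

Check, running the answer program on each example:
  [-38, 5, -22, 16, 11, -43] -> [-43, 11, 16, -22, 5, -38] -> [11, 16, -22, 5, -38] -> [-38, 5, -22, 16, 11]
  [-45, 45, 34, -29, -20] -> [-20, -29, 34, 45, -45] -> [-29, 34, 45, -45] -> [-45, 45, 34, -29]
  [41, 29, -36] -> [-36, 29, 41] -> [29, 41] -> [41, 29]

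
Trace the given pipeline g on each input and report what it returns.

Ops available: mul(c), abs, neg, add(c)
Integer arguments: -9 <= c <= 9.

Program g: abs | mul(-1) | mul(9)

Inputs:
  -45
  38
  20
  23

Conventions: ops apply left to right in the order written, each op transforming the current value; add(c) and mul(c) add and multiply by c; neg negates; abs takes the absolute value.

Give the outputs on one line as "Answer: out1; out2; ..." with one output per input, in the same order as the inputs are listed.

Execution, op by op:
  -45 -> 45 -> -45 -> -405
  38 -> 38 -> -38 -> -342
  20 -> 20 -> -20 -> -180
  23 -> 23 -> -23 -> -207

-405; -342; -180; -207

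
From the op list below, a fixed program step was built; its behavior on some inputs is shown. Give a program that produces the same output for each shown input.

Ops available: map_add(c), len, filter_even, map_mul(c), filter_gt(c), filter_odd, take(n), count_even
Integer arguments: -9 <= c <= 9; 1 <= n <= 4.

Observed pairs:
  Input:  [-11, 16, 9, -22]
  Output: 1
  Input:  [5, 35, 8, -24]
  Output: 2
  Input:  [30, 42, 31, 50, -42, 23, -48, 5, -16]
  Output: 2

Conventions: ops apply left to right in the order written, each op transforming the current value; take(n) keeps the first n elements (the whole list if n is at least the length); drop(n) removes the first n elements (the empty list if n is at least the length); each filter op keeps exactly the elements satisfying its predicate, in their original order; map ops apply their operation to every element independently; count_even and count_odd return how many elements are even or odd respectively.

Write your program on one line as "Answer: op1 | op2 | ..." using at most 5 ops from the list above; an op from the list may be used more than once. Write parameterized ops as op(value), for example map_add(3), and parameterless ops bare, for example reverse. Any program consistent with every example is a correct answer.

map_add(9) | filter_even | filter_gt(1) | take(2) | len

Check, running the answer program on each example:
  [-11, 16, 9, -22] -> [-2, 25, 18, -13] -> [-2, 18] -> [18] -> [18] -> 1
  [5, 35, 8, -24] -> [14, 44, 17, -15] -> [14, 44] -> [14, 44] -> [14, 44] -> 2
  [30, 42, 31, 50, -42, 23, -48, 5, -16] -> [39, 51, 40, 59, -33, 32, -39, 14, -7] -> [40, 32, 14] -> [40, 32, 14] -> [40, 32] -> 2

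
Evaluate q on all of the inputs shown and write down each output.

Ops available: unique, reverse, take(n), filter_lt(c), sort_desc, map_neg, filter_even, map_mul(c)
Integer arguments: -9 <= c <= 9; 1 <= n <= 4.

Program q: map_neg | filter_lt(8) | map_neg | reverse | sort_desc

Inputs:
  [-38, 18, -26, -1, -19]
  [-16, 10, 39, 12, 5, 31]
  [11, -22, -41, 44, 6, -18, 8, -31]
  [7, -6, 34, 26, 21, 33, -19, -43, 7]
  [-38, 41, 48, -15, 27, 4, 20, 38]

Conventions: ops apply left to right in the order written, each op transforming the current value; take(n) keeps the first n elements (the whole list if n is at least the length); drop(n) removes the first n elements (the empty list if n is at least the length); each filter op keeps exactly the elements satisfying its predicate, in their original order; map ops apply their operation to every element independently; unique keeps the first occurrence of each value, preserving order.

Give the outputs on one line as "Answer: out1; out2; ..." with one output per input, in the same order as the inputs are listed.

Execution, op by op:
  [-38, 18, -26, -1, -19] -> [38, -18, 26, 1, 19] -> [-18, 1] -> [18, -1] -> [-1, 18] -> [18, -1]
  [-16, 10, 39, 12, 5, 31] -> [16, -10, -39, -12, -5, -31] -> [-10, -39, -12, -5, -31] -> [10, 39, 12, 5, 31] -> [31, 5, 12, 39, 10] -> [39, 31, 12, 10, 5]
  [11, -22, -41, 44, 6, -18, 8, -31] -> [-11, 22, 41, -44, -6, 18, -8, 31] -> [-11, -44, -6, -8] -> [11, 44, 6, 8] -> [8, 6, 44, 11] -> [44, 11, 8, 6]
  [7, -6, 34, 26, 21, 33, -19, -43, 7] -> [-7, 6, -34, -26, -21, -33, 19, 43, -7] -> [-7, 6, -34, -26, -21, -33, -7] -> [7, -6, 34, 26, 21, 33, 7] -> [7, 33, 21, 26, 34, -6, 7] -> [34, 33, 26, 21, 7, 7, -6]
  [-38, 41, 48, -15, 27, 4, 20, 38] -> [38, -41, -48, 15, -27, -4, -20, -38] -> [-41, -48, -27, -4, -20, -38] -> [41, 48, 27, 4, 20, 38] -> [38, 20, 4, 27, 48, 41] -> [48, 41, 38, 27, 20, 4]

[18, -1]; [39, 31, 12, 10, 5]; [44, 11, 8, 6]; [34, 33, 26, 21, 7, 7, -6]; [48, 41, 38, 27, 20, 4]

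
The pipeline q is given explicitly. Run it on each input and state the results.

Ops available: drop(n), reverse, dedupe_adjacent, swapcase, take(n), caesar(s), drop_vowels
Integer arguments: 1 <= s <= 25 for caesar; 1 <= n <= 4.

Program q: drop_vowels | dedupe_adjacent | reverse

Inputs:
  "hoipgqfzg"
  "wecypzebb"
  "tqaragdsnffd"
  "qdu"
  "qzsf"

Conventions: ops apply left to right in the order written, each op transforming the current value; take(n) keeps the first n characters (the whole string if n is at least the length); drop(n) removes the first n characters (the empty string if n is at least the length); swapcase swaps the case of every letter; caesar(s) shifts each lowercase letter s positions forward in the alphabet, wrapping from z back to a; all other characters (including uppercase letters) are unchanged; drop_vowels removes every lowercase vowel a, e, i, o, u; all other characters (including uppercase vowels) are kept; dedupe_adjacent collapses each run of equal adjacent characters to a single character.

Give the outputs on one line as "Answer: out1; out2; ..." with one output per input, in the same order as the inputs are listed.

"gzfqgph"; "bzpycw"; "dfnsdgrqt"; "dq"; "fszq"

Execution, op by op:
  "hoipgqfzg" -> "hpgqfzg" -> "hpgqfzg" -> "gzfqgph"
  "wecypzebb" -> "wcypzbb" -> "wcypzb" -> "bzpycw"
  "tqaragdsnffd" -> "tqrgdsnffd" -> "tqrgdsnfd" -> "dfnsdgrqt"
  "qdu" -> "qd" -> "qd" -> "dq"
  "qzsf" -> "qzsf" -> "qzsf" -> "fszq"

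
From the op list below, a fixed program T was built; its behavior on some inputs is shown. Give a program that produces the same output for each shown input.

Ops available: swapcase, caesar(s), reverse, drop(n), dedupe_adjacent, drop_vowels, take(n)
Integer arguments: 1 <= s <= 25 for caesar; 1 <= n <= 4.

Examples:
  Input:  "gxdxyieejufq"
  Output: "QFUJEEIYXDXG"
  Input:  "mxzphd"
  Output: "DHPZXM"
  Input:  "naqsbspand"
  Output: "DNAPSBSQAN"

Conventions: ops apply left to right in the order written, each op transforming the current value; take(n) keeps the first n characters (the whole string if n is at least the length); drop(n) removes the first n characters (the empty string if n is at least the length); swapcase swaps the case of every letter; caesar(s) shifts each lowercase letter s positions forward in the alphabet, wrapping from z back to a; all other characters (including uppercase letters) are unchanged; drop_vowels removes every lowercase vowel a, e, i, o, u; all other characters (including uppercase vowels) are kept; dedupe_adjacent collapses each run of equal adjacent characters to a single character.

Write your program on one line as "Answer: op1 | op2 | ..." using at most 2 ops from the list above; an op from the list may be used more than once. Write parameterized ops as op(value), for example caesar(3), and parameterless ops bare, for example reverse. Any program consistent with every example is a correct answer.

reverse | swapcase

Check, running the answer program on each example:
  "gxdxyieejufq" -> "qfujeeiyxdxg" -> "QFUJEEIYXDXG"
  "mxzphd" -> "dhpzxm" -> "DHPZXM"
  "naqsbspand" -> "dnapsbsqan" -> "DNAPSBSQAN"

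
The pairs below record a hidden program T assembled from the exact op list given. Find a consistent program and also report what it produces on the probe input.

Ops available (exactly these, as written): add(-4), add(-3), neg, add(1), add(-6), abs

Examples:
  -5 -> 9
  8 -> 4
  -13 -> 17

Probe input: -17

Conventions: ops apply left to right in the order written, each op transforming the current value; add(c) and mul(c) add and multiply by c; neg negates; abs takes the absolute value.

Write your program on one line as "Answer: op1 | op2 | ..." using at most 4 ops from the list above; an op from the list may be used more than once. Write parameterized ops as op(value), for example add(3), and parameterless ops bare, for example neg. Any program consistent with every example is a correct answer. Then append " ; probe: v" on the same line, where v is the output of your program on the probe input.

add(-4) | neg | abs ; probe: 21

Check, running the answer program on each example:
  -5 -> -9 -> 9 -> 9
  8 -> 4 -> -4 -> 4
  -13 -> -17 -> 17 -> 17
  probe: -17 -> -21 -> 21 -> 21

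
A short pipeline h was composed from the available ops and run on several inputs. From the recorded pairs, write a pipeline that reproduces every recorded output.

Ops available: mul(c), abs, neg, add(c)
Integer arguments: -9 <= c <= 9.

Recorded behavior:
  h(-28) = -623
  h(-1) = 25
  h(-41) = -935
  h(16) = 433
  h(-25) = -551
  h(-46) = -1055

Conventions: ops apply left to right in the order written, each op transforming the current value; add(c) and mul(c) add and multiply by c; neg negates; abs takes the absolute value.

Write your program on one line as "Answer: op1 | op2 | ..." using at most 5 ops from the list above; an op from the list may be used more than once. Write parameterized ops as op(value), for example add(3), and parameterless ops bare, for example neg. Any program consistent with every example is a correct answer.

mul(6) | add(9) | mul(4) | add(7) | add(6)

Check, running the answer program on each example:
  -28 -> -168 -> -159 -> -636 -> -629 -> -623
  -1 -> -6 -> 3 -> 12 -> 19 -> 25
  -41 -> -246 -> -237 -> -948 -> -941 -> -935
  16 -> 96 -> 105 -> 420 -> 427 -> 433
  -25 -> -150 -> -141 -> -564 -> -557 -> -551
  -46 -> -276 -> -267 -> -1068 -> -1061 -> -1055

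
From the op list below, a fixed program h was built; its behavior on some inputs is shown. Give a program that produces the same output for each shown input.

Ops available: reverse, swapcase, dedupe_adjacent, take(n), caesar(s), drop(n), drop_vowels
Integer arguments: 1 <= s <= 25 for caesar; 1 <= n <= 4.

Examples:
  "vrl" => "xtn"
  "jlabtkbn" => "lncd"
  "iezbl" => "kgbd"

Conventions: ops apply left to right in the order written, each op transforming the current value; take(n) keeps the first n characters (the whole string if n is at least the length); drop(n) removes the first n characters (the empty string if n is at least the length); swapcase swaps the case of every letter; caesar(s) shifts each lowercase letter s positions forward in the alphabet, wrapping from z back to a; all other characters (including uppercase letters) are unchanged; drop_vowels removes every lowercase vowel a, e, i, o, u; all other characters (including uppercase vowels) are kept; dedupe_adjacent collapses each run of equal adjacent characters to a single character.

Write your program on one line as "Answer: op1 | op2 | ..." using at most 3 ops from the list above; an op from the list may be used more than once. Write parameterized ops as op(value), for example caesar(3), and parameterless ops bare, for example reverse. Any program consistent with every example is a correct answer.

take(4) | caesar(2)

Check, running the answer program on each example:
  "vrl" -> "vrl" -> "xtn"
  "jlabtkbn" -> "jlab" -> "lncd"
  "iezbl" -> "iezb" -> "kgbd"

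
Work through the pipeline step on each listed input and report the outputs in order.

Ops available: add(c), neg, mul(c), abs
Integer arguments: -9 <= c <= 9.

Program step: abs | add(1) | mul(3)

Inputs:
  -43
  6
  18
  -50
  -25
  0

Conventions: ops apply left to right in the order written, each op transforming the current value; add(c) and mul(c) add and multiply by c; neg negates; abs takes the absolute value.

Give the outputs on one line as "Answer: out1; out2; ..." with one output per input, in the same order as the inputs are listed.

132; 21; 57; 153; 78; 3

Execution, op by op:
  -43 -> 43 -> 44 -> 132
  6 -> 6 -> 7 -> 21
  18 -> 18 -> 19 -> 57
  -50 -> 50 -> 51 -> 153
  -25 -> 25 -> 26 -> 78
  0 -> 0 -> 1 -> 3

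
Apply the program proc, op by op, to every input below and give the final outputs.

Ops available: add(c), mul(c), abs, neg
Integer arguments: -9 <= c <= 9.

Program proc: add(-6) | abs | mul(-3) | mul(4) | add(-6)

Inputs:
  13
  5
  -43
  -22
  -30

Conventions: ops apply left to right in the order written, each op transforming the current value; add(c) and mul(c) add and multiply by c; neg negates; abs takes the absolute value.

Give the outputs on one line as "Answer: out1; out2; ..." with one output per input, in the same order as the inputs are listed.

Execution, op by op:
  13 -> 7 -> 7 -> -21 -> -84 -> -90
  5 -> -1 -> 1 -> -3 -> -12 -> -18
  -43 -> -49 -> 49 -> -147 -> -588 -> -594
  -22 -> -28 -> 28 -> -84 -> -336 -> -342
  -30 -> -36 -> 36 -> -108 -> -432 -> -438

-90; -18; -594; -342; -438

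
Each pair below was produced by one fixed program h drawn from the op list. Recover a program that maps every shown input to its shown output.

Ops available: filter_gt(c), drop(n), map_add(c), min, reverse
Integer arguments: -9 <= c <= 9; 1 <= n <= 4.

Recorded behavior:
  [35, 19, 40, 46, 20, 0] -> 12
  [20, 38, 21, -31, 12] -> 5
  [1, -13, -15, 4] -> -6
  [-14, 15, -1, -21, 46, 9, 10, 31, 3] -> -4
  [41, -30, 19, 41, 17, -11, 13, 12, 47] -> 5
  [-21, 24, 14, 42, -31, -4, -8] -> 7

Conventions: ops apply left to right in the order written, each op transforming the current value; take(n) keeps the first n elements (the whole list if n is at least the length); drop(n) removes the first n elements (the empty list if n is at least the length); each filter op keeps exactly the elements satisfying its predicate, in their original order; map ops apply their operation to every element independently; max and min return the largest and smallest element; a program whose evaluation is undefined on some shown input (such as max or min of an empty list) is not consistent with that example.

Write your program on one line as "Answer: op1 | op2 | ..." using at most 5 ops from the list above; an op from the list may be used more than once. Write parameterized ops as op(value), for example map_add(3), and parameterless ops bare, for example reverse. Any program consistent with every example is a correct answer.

filter_gt(0) | map_add(-9) | map_add(2) | min

Check, running the answer program on each example:
  [35, 19, 40, 46, 20, 0] -> [35, 19, 40, 46, 20] -> [26, 10, 31, 37, 11] -> [28, 12, 33, 39, 13] -> 12
  [20, 38, 21, -31, 12] -> [20, 38, 21, 12] -> [11, 29, 12, 3] -> [13, 31, 14, 5] -> 5
  [1, -13, -15, 4] -> [1, 4] -> [-8, -5] -> [-6, -3] -> -6
  [-14, 15, -1, -21, 46, 9, 10, 31, 3] -> [15, 46, 9, 10, 31, 3] -> [6, 37, 0, 1, 22, -6] -> [8, 39, 2, 3, 24, -4] -> -4
  [41, -30, 19, 41, 17, -11, 13, 12, 47] -> [41, 19, 41, 17, 13, 12, 47] -> [32, 10, 32, 8, 4, 3, 38] -> [34, 12, 34, 10, 6, 5, 40] -> 5
  [-21, 24, 14, 42, -31, -4, -8] -> [24, 14, 42] -> [15, 5, 33] -> [17, 7, 35] -> 7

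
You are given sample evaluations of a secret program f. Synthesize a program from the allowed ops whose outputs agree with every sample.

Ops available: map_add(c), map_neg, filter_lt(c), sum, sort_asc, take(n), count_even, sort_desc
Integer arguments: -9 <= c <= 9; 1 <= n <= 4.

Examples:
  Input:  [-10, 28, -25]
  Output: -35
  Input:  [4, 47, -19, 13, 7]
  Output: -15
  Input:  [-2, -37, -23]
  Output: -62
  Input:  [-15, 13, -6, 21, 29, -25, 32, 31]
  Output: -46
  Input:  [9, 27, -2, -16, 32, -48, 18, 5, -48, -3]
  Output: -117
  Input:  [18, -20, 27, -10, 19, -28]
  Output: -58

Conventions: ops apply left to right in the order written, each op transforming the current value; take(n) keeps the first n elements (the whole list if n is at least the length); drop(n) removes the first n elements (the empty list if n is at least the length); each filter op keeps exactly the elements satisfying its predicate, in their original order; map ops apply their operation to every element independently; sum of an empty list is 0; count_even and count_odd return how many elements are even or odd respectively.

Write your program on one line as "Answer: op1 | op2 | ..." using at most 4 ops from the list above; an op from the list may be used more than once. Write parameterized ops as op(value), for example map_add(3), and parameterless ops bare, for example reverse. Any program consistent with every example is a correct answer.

sort_desc | filter_lt(5) | sum

Check, running the answer program on each example:
  [-10, 28, -25] -> [28, -10, -25] -> [-10, -25] -> -35
  [4, 47, -19, 13, 7] -> [47, 13, 7, 4, -19] -> [4, -19] -> -15
  [-2, -37, -23] -> [-2, -23, -37] -> [-2, -23, -37] -> -62
  [-15, 13, -6, 21, 29, -25, 32, 31] -> [32, 31, 29, 21, 13, -6, -15, -25] -> [-6, -15, -25] -> -46
  [9, 27, -2, -16, 32, -48, 18, 5, -48, -3] -> [32, 27, 18, 9, 5, -2, -3, -16, -48, -48] -> [-2, -3, -16, -48, -48] -> -117
  [18, -20, 27, -10, 19, -28] -> [27, 19, 18, -10, -20, -28] -> [-10, -20, -28] -> -58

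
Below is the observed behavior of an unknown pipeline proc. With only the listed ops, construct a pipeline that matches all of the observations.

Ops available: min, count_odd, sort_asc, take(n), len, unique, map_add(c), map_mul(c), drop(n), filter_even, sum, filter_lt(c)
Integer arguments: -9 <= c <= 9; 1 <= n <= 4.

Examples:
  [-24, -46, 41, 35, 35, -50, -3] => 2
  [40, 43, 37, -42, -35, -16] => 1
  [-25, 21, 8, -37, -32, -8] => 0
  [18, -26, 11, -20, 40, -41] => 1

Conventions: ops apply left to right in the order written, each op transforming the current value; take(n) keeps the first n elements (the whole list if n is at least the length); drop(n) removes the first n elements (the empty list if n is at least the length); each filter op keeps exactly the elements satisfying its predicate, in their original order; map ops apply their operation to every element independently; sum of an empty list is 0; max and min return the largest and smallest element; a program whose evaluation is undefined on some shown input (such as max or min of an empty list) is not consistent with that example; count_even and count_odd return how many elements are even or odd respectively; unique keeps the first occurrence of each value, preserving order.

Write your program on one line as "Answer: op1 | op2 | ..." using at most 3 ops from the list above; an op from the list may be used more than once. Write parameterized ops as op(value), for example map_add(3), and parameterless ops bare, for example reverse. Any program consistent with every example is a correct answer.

drop(1) | drop(3) | count_odd

Check, running the answer program on each example:
  [-24, -46, 41, 35, 35, -50, -3] -> [-46, 41, 35, 35, -50, -3] -> [35, -50, -3] -> 2
  [40, 43, 37, -42, -35, -16] -> [43, 37, -42, -35, -16] -> [-35, -16] -> 1
  [-25, 21, 8, -37, -32, -8] -> [21, 8, -37, -32, -8] -> [-32, -8] -> 0
  [18, -26, 11, -20, 40, -41] -> [-26, 11, -20, 40, -41] -> [40, -41] -> 1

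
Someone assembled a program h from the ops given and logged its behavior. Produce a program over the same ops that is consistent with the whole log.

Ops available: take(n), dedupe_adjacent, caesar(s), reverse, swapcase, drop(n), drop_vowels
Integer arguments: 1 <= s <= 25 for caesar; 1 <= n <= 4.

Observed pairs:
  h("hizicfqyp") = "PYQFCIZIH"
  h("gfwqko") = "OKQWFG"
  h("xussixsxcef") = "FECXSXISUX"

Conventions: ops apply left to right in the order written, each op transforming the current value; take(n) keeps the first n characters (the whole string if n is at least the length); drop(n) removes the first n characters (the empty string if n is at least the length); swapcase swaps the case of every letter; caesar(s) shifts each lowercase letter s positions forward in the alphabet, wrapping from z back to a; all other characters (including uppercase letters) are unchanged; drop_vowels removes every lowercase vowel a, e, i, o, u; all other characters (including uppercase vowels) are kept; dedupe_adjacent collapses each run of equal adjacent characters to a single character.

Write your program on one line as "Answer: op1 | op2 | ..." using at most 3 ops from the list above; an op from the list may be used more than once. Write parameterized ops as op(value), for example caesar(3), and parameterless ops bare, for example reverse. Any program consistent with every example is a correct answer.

reverse | dedupe_adjacent | swapcase

Check, running the answer program on each example:
  "hizicfqyp" -> "pyqfcizih" -> "pyqfcizih" -> "PYQFCIZIH"
  "gfwqko" -> "okqwfg" -> "okqwfg" -> "OKQWFG"
  "xussixsxcef" -> "fecxsxissux" -> "fecxsxisux" -> "FECXSXISUX"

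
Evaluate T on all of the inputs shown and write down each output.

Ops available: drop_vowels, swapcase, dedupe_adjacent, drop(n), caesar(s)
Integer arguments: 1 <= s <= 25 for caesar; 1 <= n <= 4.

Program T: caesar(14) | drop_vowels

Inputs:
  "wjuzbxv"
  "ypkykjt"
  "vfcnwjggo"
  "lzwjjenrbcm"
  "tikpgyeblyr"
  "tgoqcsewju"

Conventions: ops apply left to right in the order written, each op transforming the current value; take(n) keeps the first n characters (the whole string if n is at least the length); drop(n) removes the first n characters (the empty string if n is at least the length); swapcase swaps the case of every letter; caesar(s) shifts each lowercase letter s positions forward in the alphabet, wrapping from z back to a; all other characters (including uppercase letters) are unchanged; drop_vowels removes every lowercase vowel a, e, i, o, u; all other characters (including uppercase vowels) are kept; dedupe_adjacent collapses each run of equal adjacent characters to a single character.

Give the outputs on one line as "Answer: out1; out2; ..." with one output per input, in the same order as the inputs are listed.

Execution, op by op:
  "wjuzbxv" -> "kxinplj" -> "kxnplj"
  "ypkykjt" -> "mdymyxh" -> "mdymyxh"
  "vfcnwjggo" -> "jtqbkxuuc" -> "jtqbkxc"
  "lzwjjenrbcm" -> "znkxxsbfpqa" -> "znkxxsbfpq"
  "tikpgyeblyr" -> "hwydumspzmf" -> "hwydmspzmf"
  "tgoqcsewju" -> "huceqgskxi" -> "hcqgskx"

"kxnplj"; "mdymyxh"; "jtqbkxc"; "znkxxsbfpq"; "hwydmspzmf"; "hcqgskx"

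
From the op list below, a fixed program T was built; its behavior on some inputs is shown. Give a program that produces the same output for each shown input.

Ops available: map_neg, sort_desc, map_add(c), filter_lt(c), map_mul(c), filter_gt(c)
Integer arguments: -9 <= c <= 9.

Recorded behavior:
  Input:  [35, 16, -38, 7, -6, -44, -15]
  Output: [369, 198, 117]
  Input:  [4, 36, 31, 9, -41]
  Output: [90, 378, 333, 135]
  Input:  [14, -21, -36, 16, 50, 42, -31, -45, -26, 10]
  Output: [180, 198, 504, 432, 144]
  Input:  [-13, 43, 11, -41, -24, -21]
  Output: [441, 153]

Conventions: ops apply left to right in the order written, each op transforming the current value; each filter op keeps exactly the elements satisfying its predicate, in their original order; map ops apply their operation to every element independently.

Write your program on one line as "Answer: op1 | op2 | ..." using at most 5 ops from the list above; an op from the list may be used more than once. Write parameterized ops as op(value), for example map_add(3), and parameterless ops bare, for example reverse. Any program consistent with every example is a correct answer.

map_add(3) | filter_gt(-6) | map_add(3) | map_mul(9) | filter_gt(8)

Check, running the answer program on each example:
  [35, 16, -38, 7, -6, -44, -15] -> [38, 19, -35, 10, -3, -41, -12] -> [38, 19, 10, -3] -> [41, 22, 13, 0] -> [369, 198, 117, 0] -> [369, 198, 117]
  [4, 36, 31, 9, -41] -> [7, 39, 34, 12, -38] -> [7, 39, 34, 12] -> [10, 42, 37, 15] -> [90, 378, 333, 135] -> [90, 378, 333, 135]
  [14, -21, -36, 16, 50, 42, -31, -45, -26, 10] -> [17, -18, -33, 19, 53, 45, -28, -42, -23, 13] -> [17, 19, 53, 45, 13] -> [20, 22, 56, 48, 16] -> [180, 198, 504, 432, 144] -> [180, 198, 504, 432, 144]
  [-13, 43, 11, -41, -24, -21] -> [-10, 46, 14, -38, -21, -18] -> [46, 14] -> [49, 17] -> [441, 153] -> [441, 153]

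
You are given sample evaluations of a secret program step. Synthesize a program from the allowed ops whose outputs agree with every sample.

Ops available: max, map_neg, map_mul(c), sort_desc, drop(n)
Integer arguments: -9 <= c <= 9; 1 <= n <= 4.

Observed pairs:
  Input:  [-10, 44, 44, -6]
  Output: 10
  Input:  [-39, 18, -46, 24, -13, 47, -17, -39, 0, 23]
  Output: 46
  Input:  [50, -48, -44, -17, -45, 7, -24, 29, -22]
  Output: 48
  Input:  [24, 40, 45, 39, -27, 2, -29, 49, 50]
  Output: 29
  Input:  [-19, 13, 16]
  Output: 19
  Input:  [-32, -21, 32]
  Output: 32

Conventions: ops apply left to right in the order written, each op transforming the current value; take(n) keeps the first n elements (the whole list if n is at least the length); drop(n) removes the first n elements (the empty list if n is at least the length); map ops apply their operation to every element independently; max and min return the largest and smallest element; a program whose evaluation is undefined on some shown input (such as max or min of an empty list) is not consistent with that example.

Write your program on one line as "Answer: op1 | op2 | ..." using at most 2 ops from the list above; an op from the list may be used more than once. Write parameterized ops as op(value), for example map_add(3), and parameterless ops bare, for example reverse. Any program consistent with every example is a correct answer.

map_neg | max

Check, running the answer program on each example:
  [-10, 44, 44, -6] -> [10, -44, -44, 6] -> 10
  [-39, 18, -46, 24, -13, 47, -17, -39, 0, 23] -> [39, -18, 46, -24, 13, -47, 17, 39, 0, -23] -> 46
  [50, -48, -44, -17, -45, 7, -24, 29, -22] -> [-50, 48, 44, 17, 45, -7, 24, -29, 22] -> 48
  [24, 40, 45, 39, -27, 2, -29, 49, 50] -> [-24, -40, -45, -39, 27, -2, 29, -49, -50] -> 29
  [-19, 13, 16] -> [19, -13, -16] -> 19
  [-32, -21, 32] -> [32, 21, -32] -> 32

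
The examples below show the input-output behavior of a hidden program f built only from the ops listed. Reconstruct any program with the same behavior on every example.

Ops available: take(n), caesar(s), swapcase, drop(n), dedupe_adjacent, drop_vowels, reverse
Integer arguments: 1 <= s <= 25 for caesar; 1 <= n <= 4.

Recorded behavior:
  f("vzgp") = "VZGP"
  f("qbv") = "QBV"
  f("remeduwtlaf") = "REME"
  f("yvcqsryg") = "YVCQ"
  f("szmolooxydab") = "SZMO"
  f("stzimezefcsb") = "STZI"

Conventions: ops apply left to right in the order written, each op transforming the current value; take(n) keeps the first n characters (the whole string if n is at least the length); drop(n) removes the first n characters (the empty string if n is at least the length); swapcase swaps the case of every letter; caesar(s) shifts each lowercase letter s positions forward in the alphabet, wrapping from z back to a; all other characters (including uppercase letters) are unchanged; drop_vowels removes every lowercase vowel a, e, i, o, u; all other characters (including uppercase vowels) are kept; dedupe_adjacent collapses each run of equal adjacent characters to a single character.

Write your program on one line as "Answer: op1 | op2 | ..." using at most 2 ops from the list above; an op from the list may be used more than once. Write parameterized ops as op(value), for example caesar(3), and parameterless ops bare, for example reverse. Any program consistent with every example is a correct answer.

take(4) | swapcase

Check, running the answer program on each example:
  "vzgp" -> "vzgp" -> "VZGP"
  "qbv" -> "qbv" -> "QBV"
  "remeduwtlaf" -> "reme" -> "REME"
  "yvcqsryg" -> "yvcq" -> "YVCQ"
  "szmolooxydab" -> "szmo" -> "SZMO"
  "stzimezefcsb" -> "stzi" -> "STZI"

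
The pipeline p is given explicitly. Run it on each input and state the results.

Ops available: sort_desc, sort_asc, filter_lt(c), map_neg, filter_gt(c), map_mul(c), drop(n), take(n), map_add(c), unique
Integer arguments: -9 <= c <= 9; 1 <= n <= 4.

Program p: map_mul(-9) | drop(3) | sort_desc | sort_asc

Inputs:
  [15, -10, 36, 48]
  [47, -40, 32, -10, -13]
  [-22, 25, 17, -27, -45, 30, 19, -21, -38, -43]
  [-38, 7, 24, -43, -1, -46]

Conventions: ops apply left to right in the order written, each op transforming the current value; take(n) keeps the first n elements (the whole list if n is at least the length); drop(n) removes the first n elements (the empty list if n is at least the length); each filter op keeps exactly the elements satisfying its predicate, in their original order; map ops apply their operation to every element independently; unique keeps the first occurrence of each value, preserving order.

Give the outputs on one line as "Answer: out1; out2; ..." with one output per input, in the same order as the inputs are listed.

Execution, op by op:
  [15, -10, 36, 48] -> [-135, 90, -324, -432] -> [-432] -> [-432] -> [-432]
  [47, -40, 32, -10, -13] -> [-423, 360, -288, 90, 117] -> [90, 117] -> [117, 90] -> [90, 117]
  [-22, 25, 17, -27, -45, 30, 19, -21, -38, -43] -> [198, -225, -153, 243, 405, -270, -171, 189, 342, 387] -> [243, 405, -270, -171, 189, 342, 387] -> [405, 387, 342, 243, 189, -171, -270] -> [-270, -171, 189, 243, 342, 387, 405]
  [-38, 7, 24, -43, -1, -46] -> [342, -63, -216, 387, 9, 414] -> [387, 9, 414] -> [414, 387, 9] -> [9, 387, 414]

[-432]; [90, 117]; [-270, -171, 189, 243, 342, 387, 405]; [9, 387, 414]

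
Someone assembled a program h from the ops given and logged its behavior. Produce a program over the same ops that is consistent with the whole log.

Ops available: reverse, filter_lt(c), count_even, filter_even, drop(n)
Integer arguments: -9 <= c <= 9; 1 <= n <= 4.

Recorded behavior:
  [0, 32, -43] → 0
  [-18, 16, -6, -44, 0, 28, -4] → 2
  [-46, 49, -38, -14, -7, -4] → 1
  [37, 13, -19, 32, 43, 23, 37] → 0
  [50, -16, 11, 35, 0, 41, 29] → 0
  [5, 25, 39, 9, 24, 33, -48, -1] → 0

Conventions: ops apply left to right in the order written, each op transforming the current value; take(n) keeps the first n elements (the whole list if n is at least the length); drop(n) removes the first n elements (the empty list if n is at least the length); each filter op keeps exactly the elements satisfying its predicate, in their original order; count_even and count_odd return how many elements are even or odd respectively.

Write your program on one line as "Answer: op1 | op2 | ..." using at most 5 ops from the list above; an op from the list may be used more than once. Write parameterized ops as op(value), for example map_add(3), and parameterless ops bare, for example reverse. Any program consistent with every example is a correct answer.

filter_lt(5) | drop(3) | reverse | count_even

Check, running the answer program on each example:
  [0, 32, -43] -> [0, -43] -> [] -> [] -> 0
  [-18, 16, -6, -44, 0, 28, -4] -> [-18, -6, -44, 0, -4] -> [0, -4] -> [-4, 0] -> 2
  [-46, 49, -38, -14, -7, -4] -> [-46, -38, -14, -7, -4] -> [-7, -4] -> [-4, -7] -> 1
  [37, 13, -19, 32, 43, 23, 37] -> [-19] -> [] -> [] -> 0
  [50, -16, 11, 35, 0, 41, 29] -> [-16, 0] -> [] -> [] -> 0
  [5, 25, 39, 9, 24, 33, -48, -1] -> [-48, -1] -> [] -> [] -> 0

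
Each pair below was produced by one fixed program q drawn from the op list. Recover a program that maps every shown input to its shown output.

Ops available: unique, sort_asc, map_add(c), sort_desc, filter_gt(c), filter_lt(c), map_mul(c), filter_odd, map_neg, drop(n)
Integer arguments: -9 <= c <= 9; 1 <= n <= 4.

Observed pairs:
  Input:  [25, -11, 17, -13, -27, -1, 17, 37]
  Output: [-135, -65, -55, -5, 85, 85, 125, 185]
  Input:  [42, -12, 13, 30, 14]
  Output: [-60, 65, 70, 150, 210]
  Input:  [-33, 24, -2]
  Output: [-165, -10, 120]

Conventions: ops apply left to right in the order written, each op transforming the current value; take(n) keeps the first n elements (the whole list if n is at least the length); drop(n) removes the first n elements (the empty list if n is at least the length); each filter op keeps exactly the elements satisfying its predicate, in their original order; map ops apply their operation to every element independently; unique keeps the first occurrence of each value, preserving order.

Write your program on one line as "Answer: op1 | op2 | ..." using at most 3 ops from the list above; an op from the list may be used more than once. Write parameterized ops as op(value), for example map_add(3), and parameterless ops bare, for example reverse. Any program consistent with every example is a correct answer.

sort_desc | map_mul(5) | sort_asc

Check, running the answer program on each example:
  [25, -11, 17, -13, -27, -1, 17, 37] -> [37, 25, 17, 17, -1, -11, -13, -27] -> [185, 125, 85, 85, -5, -55, -65, -135] -> [-135, -65, -55, -5, 85, 85, 125, 185]
  [42, -12, 13, 30, 14] -> [42, 30, 14, 13, -12] -> [210, 150, 70, 65, -60] -> [-60, 65, 70, 150, 210]
  [-33, 24, -2] -> [24, -2, -33] -> [120, -10, -165] -> [-165, -10, 120]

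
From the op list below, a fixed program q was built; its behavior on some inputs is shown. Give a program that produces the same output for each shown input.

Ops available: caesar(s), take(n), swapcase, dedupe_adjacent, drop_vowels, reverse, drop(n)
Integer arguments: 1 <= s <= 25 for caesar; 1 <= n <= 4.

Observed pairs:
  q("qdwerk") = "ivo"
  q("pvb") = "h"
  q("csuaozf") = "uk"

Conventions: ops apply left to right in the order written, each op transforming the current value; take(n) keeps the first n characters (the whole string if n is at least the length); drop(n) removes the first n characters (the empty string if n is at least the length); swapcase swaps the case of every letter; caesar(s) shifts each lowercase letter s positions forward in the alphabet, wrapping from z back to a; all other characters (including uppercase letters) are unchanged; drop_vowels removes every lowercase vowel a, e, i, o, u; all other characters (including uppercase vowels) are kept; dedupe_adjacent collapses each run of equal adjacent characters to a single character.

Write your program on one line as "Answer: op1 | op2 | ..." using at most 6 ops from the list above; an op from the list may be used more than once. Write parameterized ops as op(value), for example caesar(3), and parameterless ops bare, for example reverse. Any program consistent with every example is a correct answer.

reverse | drop_vowels | caesar(18) | drop(2) | reverse

Check, running the answer program on each example:
  "qdwerk" -> "krewdq" -> "krwdq" -> "cjovi" -> "ovi" -> "ivo"
  "pvb" -> "bvp" -> "bvp" -> "tnh" -> "h" -> "h"
  "csuaozf" -> "fzoausc" -> "fzsc" -> "xrku" -> "ku" -> "uk"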